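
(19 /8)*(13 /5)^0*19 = 361 /8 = 45.12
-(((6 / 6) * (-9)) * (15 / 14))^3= 2460375 / 2744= 896.64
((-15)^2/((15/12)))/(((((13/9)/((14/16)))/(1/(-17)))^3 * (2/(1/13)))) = -11252115/35921969408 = -0.00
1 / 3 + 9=28 / 3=9.33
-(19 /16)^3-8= -39627 /4096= -9.67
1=1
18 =18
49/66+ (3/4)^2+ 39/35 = 44707/18480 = 2.42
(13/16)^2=169/256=0.66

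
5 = 5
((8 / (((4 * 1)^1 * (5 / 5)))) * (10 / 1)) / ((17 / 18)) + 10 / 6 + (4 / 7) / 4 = 8206 / 357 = 22.99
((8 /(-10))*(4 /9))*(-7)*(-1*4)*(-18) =896 /5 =179.20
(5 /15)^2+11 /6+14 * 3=791 /18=43.94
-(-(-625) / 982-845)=829165 / 982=844.36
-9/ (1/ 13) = -117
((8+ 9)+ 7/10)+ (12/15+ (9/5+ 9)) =293/10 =29.30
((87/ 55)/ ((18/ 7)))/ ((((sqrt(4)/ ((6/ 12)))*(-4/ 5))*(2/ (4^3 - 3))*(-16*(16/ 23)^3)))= 1.09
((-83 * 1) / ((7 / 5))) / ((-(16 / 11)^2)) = 50215 / 1792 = 28.02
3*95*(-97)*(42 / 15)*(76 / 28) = -210102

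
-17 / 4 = -4.25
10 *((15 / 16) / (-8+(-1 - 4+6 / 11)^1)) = -825 / 1096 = -0.75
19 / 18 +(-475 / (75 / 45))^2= 1462069 / 18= 81226.06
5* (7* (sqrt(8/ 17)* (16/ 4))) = 280* sqrt(34)/ 17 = 96.04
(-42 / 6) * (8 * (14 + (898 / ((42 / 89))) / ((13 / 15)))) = -1608632 / 13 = -123740.92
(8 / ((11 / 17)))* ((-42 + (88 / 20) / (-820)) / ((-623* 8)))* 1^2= 1463887 / 14048650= 0.10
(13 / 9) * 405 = 585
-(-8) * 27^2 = 5832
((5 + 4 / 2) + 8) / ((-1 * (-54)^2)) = -5 / 972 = -0.01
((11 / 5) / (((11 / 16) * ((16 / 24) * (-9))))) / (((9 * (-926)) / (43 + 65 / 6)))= 646 / 187515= 0.00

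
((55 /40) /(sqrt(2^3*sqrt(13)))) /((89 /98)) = 539*13^(3 /4)*sqrt(2) /18512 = 0.28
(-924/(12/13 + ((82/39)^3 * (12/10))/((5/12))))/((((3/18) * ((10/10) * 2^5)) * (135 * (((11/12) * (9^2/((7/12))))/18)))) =-538265/82134792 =-0.01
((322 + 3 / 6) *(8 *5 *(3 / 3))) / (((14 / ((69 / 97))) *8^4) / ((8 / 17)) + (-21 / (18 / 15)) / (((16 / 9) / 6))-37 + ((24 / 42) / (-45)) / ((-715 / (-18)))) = 356396040000 / 4730086827643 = 0.08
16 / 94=8 / 47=0.17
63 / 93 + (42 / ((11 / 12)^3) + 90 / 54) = 7039726 / 123783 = 56.87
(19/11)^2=361/121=2.98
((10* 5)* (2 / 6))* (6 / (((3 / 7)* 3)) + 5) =1450 / 9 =161.11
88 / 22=4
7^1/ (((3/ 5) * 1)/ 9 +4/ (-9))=-18.53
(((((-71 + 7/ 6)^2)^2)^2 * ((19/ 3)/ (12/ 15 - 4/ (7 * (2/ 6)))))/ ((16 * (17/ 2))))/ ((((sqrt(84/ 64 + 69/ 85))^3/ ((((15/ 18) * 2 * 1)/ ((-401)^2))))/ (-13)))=205313350370548694694636125 * sqrt(27285)/ 27050486362634898432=1253730210.68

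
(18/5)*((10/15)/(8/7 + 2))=42/55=0.76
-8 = -8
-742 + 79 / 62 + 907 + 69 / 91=942397 / 5642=167.03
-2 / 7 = -0.29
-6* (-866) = 5196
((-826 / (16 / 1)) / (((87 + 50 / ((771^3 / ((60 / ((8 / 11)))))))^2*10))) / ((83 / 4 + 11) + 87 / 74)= -356644503007377221889 / 17216654372267494529604560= -0.00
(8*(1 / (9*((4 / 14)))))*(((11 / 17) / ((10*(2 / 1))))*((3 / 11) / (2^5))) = 7 / 8160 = 0.00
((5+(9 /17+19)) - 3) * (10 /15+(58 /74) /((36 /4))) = 30622 /1887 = 16.23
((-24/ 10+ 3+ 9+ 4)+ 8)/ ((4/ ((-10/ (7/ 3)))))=-162/ 7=-23.14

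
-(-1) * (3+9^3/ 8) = 753/ 8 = 94.12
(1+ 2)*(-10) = -30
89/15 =5.93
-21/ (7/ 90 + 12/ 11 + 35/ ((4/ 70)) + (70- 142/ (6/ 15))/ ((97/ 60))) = -1008315/ 21000802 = -0.05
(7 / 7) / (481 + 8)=1 / 489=0.00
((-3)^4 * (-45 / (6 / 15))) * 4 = -36450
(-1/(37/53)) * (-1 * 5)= 265/37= 7.16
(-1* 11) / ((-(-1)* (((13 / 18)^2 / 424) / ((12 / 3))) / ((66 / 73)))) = -398939904 / 12337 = -32336.87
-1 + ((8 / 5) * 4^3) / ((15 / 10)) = 1009 / 15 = 67.27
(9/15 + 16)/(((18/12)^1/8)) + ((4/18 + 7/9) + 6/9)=451/5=90.20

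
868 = 868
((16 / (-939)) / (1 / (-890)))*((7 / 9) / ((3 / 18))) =199360 / 2817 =70.77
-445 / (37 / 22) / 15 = -1958 / 111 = -17.64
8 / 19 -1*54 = -1018 / 19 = -53.58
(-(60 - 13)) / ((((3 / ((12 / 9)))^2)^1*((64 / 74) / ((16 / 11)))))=-13912 / 891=-15.61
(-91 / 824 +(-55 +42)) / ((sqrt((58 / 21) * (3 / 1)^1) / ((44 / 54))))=-39611 * sqrt(406) / 215064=-3.71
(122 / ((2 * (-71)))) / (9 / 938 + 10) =-57218 / 666619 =-0.09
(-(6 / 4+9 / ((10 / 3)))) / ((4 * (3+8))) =-0.10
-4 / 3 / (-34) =2 / 51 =0.04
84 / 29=2.90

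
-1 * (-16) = 16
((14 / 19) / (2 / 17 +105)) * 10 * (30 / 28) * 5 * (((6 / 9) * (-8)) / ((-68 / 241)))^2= 232324000 / 1731603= 134.17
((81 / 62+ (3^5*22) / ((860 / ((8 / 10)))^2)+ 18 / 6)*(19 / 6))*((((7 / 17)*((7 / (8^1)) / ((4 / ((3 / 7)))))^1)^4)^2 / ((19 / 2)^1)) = 3894283545359591349 / 549540640507913493681274880000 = 0.00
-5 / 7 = -0.71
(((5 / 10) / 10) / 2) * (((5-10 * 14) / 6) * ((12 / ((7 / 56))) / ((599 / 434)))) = -23436 / 599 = -39.13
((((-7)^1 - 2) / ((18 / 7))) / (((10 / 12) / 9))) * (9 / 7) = -243 / 5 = -48.60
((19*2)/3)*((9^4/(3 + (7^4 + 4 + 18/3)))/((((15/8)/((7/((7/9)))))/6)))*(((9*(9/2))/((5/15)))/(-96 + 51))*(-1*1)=2677.02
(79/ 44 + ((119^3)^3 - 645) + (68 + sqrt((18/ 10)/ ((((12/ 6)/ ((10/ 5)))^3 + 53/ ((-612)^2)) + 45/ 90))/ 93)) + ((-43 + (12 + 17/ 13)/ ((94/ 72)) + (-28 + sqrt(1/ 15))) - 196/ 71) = 4785448563124474040.50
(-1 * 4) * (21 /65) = -84 /65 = -1.29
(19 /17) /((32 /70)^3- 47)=-814625 /34187493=-0.02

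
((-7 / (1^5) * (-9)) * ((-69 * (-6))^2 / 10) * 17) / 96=15297093 / 80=191213.66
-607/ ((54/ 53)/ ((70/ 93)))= -1125985/ 2511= -448.42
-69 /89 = -0.78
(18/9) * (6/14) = 6/7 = 0.86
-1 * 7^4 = -2401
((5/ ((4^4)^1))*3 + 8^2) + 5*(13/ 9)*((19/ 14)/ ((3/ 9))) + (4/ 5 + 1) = 2560679/ 26880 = 95.26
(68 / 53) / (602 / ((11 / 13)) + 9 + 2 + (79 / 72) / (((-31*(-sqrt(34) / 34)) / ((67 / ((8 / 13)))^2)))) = -60648930069184512 / 357444062966947812637 + 35221013831697408*sqrt(34) / 357444062966947812637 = 0.00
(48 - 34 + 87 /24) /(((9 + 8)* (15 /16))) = 94 /85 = 1.11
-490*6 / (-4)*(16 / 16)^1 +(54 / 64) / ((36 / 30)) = 47085 / 64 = 735.70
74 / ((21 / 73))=5402 / 21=257.24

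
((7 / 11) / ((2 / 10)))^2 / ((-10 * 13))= -245 / 3146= -0.08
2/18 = 1/9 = 0.11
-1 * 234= -234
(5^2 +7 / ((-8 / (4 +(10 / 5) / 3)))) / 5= 251 / 60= 4.18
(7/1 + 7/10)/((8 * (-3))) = -0.32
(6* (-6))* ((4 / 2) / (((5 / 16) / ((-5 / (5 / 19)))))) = 21888 / 5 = 4377.60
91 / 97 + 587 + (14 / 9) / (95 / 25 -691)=881794465 / 1499814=587.94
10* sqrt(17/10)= sqrt(170)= 13.04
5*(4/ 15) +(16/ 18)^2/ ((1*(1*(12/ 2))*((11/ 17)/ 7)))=2.76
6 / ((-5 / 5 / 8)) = -48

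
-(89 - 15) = -74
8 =8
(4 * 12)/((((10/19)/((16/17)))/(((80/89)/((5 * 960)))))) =0.02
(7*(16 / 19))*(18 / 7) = 288 / 19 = 15.16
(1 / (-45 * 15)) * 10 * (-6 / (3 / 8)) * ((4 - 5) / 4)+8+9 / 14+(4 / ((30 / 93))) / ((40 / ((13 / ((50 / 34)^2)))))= 123406013 / 11812500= 10.45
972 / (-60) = -81 / 5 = -16.20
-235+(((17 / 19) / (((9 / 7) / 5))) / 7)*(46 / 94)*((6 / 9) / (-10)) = -5666476 / 24111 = -235.02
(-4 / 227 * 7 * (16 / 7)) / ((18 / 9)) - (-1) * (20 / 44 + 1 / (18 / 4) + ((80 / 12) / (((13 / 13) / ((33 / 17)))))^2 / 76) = 338040431 / 123399243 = 2.74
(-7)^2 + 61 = 110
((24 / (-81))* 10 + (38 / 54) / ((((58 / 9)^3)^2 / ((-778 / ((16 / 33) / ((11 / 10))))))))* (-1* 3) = 245065452878053 / 27409458631680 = 8.94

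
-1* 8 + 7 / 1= -1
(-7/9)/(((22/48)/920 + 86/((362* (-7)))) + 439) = -65275840/36840742611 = -0.00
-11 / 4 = -2.75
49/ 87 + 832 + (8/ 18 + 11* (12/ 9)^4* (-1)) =1875071/ 2349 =798.24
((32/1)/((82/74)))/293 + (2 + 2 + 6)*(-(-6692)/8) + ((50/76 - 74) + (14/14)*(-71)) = 3752725997/456494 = 8220.76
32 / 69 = 0.46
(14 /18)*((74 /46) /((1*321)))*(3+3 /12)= 3367 /265788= 0.01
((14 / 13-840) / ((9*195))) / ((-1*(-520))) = -5453 / 5931900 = -0.00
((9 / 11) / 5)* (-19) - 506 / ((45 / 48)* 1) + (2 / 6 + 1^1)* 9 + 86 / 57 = -1659461 / 3135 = -529.33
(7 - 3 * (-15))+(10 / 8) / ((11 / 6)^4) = 762952 / 14641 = 52.11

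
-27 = -27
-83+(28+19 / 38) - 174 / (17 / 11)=-5681 / 34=-167.09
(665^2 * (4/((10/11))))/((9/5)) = 9728950/9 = 1080994.44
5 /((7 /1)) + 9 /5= 2.51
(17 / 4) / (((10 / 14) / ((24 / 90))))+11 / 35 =998 / 525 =1.90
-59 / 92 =-0.64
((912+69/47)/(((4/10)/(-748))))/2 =-40142355/47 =-854092.66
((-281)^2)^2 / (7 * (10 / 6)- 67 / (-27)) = 168340667067 / 382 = 440682374.52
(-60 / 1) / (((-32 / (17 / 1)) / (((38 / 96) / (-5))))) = -2.52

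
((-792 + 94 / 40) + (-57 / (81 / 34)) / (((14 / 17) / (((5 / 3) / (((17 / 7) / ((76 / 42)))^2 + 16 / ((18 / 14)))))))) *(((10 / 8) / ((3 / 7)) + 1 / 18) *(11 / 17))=-12808295727623 / 8397814320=-1525.19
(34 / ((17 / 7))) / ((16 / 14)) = 49 / 4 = 12.25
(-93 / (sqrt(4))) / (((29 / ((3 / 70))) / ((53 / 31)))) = -477 / 4060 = -0.12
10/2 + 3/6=11/2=5.50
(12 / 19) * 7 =84 / 19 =4.42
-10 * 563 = -5630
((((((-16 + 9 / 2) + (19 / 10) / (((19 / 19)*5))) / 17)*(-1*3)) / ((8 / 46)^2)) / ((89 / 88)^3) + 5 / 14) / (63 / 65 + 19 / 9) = 30954921273081 / 1511721424220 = 20.48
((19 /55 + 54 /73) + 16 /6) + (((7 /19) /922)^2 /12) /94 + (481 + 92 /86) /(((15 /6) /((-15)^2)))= 864372325565911609639 /19920988929904480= 43390.03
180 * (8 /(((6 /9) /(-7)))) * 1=-15120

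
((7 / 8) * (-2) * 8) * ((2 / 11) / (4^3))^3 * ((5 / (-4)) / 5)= 0.00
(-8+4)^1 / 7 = -4 / 7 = -0.57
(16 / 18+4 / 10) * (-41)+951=40417 / 45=898.16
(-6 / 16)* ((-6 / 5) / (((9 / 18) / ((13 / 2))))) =117 / 20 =5.85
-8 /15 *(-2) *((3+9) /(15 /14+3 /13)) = 11648 /1185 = 9.83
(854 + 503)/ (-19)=-1357/ 19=-71.42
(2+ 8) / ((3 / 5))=50 / 3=16.67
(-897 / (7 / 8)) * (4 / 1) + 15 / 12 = -114781 / 28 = -4099.32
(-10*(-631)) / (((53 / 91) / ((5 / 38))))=1435525 / 1007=1425.55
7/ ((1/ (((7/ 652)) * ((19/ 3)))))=931/ 1956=0.48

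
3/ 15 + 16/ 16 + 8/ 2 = 26/ 5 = 5.20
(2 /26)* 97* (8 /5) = 11.94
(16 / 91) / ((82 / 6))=48 / 3731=0.01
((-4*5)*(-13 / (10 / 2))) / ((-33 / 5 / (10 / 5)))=-520 / 33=-15.76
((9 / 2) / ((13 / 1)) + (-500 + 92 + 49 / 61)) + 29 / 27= -17376161 / 42822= -405.78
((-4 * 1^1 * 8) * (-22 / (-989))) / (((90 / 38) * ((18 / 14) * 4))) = -23408 / 400545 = -0.06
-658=-658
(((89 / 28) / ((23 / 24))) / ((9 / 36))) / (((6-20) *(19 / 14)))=-2136 / 3059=-0.70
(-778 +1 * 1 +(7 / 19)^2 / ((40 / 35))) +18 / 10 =-11192173 / 14440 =-775.08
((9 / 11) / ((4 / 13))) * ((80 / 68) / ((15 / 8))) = 312 / 187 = 1.67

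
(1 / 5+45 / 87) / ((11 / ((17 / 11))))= 1768 / 17545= 0.10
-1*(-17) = 17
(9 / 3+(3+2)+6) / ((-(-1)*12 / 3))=7 / 2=3.50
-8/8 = -1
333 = 333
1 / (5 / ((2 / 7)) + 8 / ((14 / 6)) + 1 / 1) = 14 / 307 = 0.05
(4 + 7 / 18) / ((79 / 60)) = 3.33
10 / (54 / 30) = 50 / 9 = 5.56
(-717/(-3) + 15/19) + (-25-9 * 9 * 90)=-134429/19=-7075.21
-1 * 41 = -41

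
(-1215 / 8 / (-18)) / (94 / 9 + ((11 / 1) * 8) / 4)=1215 / 4672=0.26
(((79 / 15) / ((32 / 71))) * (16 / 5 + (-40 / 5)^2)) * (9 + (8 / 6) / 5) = 5457557 / 750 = 7276.74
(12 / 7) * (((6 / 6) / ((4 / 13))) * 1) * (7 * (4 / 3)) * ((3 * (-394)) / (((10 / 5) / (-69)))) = 2120508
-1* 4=-4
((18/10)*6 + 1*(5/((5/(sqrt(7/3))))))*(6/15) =2*sqrt(21)/15 + 108/25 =4.93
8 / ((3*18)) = 4 / 27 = 0.15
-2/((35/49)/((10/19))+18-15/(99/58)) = -924/4883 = -0.19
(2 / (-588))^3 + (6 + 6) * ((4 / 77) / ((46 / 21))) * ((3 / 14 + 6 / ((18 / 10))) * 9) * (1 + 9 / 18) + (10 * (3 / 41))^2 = 153089813716643 / 10807623969912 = 14.16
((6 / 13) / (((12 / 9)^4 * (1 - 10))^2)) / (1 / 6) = 729 / 212992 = 0.00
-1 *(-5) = 5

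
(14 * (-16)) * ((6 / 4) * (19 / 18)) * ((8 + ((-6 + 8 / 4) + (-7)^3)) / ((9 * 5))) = 120232 / 45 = 2671.82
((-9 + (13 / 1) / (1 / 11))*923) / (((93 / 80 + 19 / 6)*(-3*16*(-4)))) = 309205 / 2078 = 148.80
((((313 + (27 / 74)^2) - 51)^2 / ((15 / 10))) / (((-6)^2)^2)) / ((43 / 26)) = 26786381238253 / 1253318930496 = 21.37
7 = 7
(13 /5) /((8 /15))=4.88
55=55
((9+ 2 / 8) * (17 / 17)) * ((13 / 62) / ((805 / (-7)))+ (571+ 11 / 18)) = 169645777 / 32085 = 5287.39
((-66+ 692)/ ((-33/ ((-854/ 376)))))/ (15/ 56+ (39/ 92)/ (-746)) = 8026143503/ 49791753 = 161.19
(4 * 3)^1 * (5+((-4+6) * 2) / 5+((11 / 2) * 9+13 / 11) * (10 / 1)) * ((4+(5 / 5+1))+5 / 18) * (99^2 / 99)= 19115532 / 5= 3823106.40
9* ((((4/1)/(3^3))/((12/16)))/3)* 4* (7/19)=448/513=0.87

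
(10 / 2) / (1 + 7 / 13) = 13 / 4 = 3.25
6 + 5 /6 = 41 /6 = 6.83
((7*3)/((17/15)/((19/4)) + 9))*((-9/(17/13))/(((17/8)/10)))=-56019600/760937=-73.62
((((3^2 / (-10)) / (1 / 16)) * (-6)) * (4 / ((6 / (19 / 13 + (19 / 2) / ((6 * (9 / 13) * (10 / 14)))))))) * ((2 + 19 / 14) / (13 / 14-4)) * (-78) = 24618224 / 1075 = 22900.67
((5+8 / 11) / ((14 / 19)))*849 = 145179 / 22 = 6599.05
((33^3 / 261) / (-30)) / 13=-0.35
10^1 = 10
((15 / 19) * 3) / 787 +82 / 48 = 614153 / 358872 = 1.71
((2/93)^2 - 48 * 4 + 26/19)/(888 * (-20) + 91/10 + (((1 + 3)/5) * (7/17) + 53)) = 5325522340/494404110297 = 0.01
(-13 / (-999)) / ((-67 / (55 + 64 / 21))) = -15847 / 1405593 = -0.01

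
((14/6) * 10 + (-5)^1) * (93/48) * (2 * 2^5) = 2273.33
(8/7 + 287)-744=-455.86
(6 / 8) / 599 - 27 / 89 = -64425 / 213244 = -0.30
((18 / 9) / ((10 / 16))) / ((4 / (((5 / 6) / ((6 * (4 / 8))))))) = 0.22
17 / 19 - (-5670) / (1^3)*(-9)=-969553 / 19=-51029.11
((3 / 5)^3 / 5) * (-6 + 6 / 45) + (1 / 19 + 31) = 1828702 / 59375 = 30.80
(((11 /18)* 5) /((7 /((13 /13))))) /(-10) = -11 /252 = -0.04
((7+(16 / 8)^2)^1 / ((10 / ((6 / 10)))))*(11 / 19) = 0.38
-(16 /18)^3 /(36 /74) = -9472 /6561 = -1.44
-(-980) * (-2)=-1960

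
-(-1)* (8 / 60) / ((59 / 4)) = 8 / 885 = 0.01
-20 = -20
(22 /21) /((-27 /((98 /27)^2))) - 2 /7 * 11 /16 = -2339843 /3306744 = -0.71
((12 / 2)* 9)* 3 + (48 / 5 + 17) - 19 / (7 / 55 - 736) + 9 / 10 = 15341357 / 80946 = 189.53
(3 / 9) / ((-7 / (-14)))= 0.67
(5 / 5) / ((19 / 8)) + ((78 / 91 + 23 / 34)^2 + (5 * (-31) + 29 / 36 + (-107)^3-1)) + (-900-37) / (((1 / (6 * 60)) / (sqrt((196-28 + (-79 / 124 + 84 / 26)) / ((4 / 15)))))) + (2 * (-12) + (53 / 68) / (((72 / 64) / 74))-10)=-84330 * sqrt(1662356865) / 403-659290417577 / 538118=-9756949.05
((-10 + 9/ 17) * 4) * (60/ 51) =-12880/ 289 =-44.57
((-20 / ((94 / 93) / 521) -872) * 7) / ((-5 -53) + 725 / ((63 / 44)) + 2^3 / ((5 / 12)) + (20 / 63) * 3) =-579379185 / 3468083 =-167.06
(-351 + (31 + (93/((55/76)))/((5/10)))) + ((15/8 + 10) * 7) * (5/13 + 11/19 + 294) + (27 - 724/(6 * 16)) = 419996537/17160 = 24475.32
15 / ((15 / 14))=14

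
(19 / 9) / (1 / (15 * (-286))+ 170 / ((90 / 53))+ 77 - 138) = 27170 / 503357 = 0.05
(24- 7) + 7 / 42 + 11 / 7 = 18.74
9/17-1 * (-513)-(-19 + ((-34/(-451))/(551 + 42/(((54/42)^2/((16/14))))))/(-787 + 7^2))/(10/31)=2818063337734/4922988367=572.43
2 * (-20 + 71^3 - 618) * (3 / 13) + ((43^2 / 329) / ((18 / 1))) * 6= 2115794743 / 12831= 164897.10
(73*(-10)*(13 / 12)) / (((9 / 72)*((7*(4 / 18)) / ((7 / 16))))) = -1779.38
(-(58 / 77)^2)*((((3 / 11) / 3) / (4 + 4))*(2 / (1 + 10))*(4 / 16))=-841 / 2869636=-0.00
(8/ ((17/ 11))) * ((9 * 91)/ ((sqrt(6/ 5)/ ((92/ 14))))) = 78936 * sqrt(30)/ 17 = 25432.37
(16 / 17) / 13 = 16 / 221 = 0.07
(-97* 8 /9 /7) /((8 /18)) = -194 /7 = -27.71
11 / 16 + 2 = 43 / 16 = 2.69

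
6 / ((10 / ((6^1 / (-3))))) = -6 / 5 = -1.20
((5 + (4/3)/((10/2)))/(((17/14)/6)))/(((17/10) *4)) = 1106/289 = 3.83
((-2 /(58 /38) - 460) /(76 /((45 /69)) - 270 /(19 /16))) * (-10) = -41.62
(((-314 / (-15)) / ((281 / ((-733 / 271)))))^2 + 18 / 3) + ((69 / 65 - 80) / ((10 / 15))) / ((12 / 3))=-3197177445160909 / 135696010343400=-23.56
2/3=0.67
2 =2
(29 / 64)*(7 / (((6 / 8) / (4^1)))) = 203 / 12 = 16.92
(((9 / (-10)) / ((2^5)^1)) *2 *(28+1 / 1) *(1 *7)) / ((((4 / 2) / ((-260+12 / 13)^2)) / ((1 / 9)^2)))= -35979923 / 7605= -4731.09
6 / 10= 3 / 5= 0.60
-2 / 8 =-1 / 4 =-0.25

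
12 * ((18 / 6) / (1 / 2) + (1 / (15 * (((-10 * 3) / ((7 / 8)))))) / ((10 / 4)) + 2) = 95.99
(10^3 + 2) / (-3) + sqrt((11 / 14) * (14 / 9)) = -334 + sqrt(11) / 3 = -332.89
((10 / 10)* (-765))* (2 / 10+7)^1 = -5508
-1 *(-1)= 1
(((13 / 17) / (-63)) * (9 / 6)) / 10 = -13 / 7140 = -0.00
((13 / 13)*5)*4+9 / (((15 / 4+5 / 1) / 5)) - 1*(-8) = 232 / 7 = 33.14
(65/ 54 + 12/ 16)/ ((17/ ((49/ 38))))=10339/ 69768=0.15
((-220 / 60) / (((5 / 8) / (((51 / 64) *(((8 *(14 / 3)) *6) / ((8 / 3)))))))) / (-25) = 3927 / 250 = 15.71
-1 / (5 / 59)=-59 / 5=-11.80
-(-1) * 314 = 314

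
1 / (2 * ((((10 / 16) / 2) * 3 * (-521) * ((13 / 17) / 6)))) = -272 / 33865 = -0.01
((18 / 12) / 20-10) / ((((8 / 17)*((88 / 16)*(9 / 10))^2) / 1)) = -33745 / 39204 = -0.86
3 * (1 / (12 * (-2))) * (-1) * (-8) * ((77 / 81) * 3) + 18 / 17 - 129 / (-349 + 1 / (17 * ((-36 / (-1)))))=-139544969 / 98036433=-1.42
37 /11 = 3.36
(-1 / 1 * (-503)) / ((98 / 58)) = 14587 / 49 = 297.69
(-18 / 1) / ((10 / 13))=-23.40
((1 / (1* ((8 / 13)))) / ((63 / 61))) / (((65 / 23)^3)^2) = 0.00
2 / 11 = 0.18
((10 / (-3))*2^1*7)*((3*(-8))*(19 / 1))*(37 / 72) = 10935.56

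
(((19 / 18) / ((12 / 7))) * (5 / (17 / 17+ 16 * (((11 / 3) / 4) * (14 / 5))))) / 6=3325 / 272592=0.01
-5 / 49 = -0.10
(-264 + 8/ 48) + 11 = -1517/ 6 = -252.83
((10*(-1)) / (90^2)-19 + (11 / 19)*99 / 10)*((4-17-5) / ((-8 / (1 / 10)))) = -10211 / 3420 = -2.99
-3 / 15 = -1 / 5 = -0.20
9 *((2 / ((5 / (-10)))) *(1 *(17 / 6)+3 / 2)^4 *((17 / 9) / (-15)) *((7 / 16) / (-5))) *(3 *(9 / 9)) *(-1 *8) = 6797518 / 2025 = 3356.80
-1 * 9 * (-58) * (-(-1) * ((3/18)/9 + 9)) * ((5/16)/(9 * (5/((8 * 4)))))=1046.15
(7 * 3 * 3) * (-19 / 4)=-1197 / 4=-299.25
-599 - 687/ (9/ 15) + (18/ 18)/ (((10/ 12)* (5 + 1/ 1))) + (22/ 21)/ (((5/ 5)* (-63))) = -11535347/ 6615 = -1743.82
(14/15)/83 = 0.01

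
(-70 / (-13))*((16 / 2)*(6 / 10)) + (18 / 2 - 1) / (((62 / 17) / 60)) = 63456 / 403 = 157.46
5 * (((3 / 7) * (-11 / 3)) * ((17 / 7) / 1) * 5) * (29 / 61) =-45.36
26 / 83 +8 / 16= 0.81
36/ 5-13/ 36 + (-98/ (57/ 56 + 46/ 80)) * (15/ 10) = -3429887/ 40140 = -85.45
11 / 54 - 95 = -5119 / 54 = -94.80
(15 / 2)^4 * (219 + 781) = 6328125 / 2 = 3164062.50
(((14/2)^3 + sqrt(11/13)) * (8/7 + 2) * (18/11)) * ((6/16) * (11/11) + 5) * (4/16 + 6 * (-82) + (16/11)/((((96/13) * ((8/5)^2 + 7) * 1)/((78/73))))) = -7158226038957/1535336 - 146086245693 * sqrt(143)/139715576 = -4674822.42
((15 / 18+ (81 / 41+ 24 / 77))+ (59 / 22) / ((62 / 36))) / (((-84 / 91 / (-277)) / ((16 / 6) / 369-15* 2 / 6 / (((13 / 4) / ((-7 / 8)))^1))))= 29638167980363 / 15600782736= 1899.79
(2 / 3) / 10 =1 / 15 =0.07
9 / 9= 1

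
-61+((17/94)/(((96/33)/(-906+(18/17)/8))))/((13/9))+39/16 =-15258413/156416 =-97.55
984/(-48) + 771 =1501/2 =750.50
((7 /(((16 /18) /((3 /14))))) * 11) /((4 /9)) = 2673 /64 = 41.77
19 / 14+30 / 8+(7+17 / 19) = 6917 / 532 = 13.00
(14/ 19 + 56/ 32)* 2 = 189/ 38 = 4.97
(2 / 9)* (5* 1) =10 / 9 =1.11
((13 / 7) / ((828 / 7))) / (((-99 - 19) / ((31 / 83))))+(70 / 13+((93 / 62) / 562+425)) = 12749686038043 / 29623755096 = 430.39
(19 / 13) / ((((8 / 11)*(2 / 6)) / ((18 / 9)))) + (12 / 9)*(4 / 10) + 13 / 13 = 10601 / 780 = 13.59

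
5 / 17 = 0.29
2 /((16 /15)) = 15 /8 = 1.88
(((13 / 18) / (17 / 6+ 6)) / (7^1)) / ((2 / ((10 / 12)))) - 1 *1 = -13291 / 13356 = -1.00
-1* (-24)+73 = 97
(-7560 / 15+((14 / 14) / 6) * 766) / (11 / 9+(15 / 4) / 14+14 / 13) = -2465736 / 16819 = -146.60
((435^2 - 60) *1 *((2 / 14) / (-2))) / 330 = -12611 / 308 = -40.94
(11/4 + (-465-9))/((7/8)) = -3770/7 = -538.57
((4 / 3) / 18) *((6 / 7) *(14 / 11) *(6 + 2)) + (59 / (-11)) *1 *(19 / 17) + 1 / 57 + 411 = 405.67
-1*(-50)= 50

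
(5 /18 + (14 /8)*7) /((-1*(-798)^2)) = -451 /22924944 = -0.00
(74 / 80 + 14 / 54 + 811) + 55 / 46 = 20204357 / 24840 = 813.38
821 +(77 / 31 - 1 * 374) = 13934 / 31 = 449.48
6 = 6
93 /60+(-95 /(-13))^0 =51 /20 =2.55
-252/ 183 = -84/ 61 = -1.38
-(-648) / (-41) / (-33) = 216 / 451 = 0.48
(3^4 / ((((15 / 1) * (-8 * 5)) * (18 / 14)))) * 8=-21 / 25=-0.84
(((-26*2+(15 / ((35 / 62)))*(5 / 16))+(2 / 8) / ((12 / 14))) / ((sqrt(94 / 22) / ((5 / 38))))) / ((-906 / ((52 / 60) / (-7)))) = -23699*sqrt(517) / 1427178312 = -0.00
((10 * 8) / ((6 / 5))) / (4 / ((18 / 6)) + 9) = 200 / 31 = 6.45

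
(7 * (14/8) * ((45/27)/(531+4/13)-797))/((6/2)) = -202303507/62163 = -3254.40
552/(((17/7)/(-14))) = -54096/17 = -3182.12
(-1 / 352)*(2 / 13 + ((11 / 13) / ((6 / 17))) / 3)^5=-0.00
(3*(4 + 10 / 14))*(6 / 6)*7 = 99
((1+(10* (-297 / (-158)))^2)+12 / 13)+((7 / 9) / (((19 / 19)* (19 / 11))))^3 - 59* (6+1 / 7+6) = -1025355724883572 / 2839774833441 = -361.07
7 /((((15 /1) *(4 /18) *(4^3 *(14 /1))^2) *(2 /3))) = 9 /2293760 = 0.00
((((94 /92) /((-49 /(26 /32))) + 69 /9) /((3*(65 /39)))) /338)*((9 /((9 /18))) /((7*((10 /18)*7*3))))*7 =7448751 /1066592800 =0.01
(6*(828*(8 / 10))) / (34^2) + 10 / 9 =59162 / 13005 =4.55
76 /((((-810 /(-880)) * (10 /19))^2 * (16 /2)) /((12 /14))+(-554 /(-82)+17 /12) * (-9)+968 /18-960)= -0.08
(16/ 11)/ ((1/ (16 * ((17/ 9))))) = 4352/ 99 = 43.96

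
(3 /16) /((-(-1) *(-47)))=-3 /752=-0.00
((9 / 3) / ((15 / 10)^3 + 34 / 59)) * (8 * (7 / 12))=3.54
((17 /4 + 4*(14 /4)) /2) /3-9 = -143 /24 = -5.96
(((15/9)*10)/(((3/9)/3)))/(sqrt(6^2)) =25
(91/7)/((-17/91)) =-1183/17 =-69.59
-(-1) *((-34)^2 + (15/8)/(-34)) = 1155.94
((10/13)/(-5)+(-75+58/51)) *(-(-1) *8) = -392584/663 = -592.13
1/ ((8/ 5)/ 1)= 5/ 8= 0.62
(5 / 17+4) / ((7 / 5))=365 / 119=3.07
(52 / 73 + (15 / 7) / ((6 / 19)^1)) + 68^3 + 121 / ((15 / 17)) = 4822459759 / 15330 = 314576.63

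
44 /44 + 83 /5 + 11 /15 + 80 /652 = 18.46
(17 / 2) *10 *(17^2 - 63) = 19210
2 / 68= 1 / 34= 0.03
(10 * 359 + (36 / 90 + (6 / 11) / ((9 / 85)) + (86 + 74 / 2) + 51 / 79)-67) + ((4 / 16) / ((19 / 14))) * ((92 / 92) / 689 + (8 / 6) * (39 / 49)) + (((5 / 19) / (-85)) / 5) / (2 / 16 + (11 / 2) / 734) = 57701531983230061 / 15798302189670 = 3652.39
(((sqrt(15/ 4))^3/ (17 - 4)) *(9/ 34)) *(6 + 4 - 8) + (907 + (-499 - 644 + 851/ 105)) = -23929/ 105 + 135 *sqrt(15)/ 1768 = -227.60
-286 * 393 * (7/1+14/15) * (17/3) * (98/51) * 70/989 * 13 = -79520985544/8901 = -8933938.38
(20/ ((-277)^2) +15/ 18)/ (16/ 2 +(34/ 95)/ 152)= 1385391650/ 13299514299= 0.10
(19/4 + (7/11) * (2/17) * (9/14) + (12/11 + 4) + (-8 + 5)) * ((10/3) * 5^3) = 3220625/1122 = 2870.43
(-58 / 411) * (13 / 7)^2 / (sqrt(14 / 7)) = -4901 * sqrt(2) / 20139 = -0.34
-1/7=-0.14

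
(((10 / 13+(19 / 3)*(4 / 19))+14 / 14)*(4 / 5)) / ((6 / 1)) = 242 / 585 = 0.41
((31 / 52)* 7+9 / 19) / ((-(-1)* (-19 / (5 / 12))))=-22955 / 225264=-0.10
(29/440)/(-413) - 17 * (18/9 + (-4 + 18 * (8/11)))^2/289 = -245889103/33981640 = -7.24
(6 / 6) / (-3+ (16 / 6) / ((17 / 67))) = 0.13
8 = 8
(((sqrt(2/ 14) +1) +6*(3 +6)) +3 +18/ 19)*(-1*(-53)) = 53*sqrt(7)/ 7 +59360/ 19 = 3144.24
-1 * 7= -7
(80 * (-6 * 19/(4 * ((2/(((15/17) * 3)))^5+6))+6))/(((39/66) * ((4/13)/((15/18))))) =303705138275/576302087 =526.99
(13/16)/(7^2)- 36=-28211/784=-35.98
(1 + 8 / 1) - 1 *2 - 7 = 0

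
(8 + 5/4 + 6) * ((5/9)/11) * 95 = 28975/396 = 73.17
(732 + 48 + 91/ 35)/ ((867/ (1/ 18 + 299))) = 21063679/ 78030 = 269.94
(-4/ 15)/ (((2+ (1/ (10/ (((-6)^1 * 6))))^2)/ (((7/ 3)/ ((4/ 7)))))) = -245/ 3366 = -0.07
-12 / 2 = -6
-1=-1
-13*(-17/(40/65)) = 2873/8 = 359.12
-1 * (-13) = 13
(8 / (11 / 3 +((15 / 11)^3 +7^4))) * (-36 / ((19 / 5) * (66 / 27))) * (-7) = 2352240 / 26089603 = 0.09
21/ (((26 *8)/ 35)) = 735/ 208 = 3.53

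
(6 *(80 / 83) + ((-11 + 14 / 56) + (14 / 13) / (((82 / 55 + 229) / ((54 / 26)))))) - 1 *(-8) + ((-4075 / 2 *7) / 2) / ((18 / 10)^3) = -22587951740597 / 18518711913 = -1219.74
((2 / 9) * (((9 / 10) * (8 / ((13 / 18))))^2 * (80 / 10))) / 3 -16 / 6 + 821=11118871 / 12675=877.23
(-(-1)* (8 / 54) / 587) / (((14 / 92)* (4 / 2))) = 92 / 110943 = 0.00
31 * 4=124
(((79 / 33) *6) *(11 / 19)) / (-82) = -79 / 779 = -0.10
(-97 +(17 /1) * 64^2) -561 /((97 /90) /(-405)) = 27193345 /97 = 280343.76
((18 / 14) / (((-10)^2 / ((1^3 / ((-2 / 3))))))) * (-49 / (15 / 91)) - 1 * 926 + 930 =9.73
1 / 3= 0.33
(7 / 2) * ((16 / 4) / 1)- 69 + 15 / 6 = -105 / 2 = -52.50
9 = 9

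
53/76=0.70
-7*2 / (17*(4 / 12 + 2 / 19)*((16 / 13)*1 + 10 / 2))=-3458 / 11475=-0.30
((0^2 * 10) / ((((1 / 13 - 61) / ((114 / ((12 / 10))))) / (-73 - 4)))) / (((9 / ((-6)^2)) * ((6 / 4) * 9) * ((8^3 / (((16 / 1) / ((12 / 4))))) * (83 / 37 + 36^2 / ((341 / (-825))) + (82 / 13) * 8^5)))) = 0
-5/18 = -0.28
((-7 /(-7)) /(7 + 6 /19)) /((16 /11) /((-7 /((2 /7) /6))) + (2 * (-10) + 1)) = -30723 /4272721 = -0.01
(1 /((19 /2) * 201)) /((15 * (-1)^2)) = 2 /57285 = 0.00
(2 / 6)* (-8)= -8 / 3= -2.67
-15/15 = -1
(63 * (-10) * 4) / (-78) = 420 / 13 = 32.31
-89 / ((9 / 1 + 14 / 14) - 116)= 89 / 106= 0.84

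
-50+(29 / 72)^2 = -258359 / 5184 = -49.84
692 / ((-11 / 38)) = -26296 / 11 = -2390.55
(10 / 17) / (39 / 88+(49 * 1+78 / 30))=4400 / 389283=0.01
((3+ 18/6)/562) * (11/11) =3/281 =0.01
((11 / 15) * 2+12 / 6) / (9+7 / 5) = 0.33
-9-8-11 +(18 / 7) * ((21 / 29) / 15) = -27.88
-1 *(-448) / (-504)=-8 / 9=-0.89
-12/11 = -1.09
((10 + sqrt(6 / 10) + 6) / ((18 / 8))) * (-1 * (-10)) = 8 * sqrt(15) / 9 + 640 / 9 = 74.55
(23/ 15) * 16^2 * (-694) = -4086272/ 15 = -272418.13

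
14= 14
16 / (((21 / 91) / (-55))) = -3813.33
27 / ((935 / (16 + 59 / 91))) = 8181 / 17017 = 0.48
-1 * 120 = -120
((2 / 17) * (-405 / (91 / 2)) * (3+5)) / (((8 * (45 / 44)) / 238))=-3168 / 13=-243.69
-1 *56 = -56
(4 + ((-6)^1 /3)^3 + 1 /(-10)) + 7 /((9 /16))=751 /90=8.34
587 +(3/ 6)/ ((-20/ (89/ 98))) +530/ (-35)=2241591/ 3920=571.83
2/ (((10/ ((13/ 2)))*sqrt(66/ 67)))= 13*sqrt(4422)/ 660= 1.31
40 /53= 0.75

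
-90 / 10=-9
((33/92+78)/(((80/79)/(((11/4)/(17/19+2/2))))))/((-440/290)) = -34866729/471040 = -74.02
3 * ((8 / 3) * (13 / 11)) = 104 / 11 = 9.45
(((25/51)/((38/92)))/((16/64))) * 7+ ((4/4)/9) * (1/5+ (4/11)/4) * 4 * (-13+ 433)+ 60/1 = 1572556/10659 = 147.53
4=4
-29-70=-99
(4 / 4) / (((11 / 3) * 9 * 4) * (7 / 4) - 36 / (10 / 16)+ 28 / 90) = 45 / 7817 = 0.01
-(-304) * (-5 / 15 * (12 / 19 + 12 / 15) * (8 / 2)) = -8704 / 15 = -580.27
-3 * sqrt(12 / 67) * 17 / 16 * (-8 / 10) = 1.08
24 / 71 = 0.34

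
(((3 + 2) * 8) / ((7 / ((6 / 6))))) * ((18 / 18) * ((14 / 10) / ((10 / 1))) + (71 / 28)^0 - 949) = -5416.34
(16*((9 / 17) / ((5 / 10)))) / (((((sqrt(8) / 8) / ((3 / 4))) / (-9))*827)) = -3888*sqrt(2) / 14059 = -0.39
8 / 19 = 0.42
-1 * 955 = -955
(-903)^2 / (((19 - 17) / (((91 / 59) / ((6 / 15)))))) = 371011095 / 236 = 1572080.91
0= 0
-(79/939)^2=-6241/881721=-0.01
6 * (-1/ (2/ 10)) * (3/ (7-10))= 30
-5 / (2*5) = -0.50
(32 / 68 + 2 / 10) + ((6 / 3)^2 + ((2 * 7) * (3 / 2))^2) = 37882 / 85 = 445.67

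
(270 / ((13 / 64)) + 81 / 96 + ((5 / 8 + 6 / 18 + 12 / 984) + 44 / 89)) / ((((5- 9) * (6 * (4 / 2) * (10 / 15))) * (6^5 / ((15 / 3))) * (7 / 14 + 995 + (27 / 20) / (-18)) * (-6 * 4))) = 151594166225 / 135358168315428864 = 0.00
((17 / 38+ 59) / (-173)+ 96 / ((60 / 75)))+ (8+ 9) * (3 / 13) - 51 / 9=30231187 / 256386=117.91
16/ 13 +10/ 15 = 74/ 39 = 1.90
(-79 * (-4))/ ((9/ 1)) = 316/ 9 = 35.11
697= 697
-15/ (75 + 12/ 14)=-35/ 177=-0.20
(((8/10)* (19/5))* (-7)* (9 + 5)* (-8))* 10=119168/5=23833.60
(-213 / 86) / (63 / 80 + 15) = -2840 / 18103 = -0.16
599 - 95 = 504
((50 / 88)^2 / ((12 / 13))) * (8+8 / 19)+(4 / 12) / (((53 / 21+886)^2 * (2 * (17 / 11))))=120223411984037 / 40821210288969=2.95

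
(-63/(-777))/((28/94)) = 141/518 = 0.27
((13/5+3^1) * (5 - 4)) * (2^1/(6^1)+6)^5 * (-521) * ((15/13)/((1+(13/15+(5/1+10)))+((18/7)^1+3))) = -16634824045/10881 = -1528795.52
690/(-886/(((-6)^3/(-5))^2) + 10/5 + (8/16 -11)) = -16096320/209363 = -76.88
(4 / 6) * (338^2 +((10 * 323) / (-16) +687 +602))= 922649 / 12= 76887.42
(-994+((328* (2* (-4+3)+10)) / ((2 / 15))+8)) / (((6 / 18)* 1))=56082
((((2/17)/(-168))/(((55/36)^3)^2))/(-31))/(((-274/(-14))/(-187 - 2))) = -34284321792/1998514572484375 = -0.00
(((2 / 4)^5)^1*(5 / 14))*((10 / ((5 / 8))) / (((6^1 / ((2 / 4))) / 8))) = 5 / 42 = 0.12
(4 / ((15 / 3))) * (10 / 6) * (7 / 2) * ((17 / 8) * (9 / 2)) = 357 / 8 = 44.62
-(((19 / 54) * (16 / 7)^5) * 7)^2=-99230924406784 / 4202539929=-23612.13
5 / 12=0.42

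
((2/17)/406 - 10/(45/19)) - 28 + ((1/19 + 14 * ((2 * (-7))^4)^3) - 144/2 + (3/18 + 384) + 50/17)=936775511415351358799/1180242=793714773254426.94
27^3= 19683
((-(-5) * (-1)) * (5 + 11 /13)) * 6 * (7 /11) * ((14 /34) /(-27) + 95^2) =-2003448160 /1989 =-1007264.03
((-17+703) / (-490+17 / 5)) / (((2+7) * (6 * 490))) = -7 / 131382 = -0.00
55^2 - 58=2967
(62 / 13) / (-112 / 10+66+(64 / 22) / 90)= 15345 / 176423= 0.09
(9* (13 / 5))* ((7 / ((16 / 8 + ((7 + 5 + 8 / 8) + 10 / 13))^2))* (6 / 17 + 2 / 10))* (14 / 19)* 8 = 728595504 / 339351875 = 2.15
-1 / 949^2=-1 / 900601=-0.00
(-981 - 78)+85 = -974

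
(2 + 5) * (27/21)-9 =0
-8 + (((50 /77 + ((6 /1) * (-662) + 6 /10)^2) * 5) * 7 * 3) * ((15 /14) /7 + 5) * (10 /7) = 45997120741661 /3773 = 12191126621.17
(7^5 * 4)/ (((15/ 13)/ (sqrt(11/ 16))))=48310.18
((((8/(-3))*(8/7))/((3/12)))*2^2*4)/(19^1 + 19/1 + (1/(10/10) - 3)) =-1024/189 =-5.42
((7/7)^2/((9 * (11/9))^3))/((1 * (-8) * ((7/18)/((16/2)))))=-18/9317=-0.00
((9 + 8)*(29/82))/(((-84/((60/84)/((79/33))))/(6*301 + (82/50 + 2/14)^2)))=-150233623881/3888419500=-38.64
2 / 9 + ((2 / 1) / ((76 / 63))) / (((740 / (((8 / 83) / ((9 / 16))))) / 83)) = 8038 / 31635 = 0.25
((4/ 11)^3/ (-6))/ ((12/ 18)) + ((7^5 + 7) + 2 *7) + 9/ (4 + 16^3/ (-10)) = 15141063187/ 899756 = 16827.97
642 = 642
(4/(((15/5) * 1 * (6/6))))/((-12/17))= -17/9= -1.89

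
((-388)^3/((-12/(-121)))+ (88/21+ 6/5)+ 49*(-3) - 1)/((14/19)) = -195835335271/245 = -799327899.07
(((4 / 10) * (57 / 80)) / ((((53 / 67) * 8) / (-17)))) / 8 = -64923 / 678400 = -0.10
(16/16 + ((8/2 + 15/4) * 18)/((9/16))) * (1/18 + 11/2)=4150/3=1383.33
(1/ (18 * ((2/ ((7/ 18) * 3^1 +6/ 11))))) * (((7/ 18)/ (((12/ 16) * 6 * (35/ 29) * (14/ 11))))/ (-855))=-3277/ 1047135600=-0.00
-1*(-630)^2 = -396900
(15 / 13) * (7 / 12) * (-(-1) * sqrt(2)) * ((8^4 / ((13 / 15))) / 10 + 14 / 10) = 215677 * sqrt(2) / 676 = 451.20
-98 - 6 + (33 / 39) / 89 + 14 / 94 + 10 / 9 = -50277410 / 489411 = -102.73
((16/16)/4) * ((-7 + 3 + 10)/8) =3/16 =0.19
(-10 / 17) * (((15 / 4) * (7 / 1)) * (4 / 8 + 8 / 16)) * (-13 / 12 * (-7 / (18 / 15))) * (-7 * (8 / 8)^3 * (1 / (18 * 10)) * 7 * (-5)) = -3901625 / 29376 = -132.82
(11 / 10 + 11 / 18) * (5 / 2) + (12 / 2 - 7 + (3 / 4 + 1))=5.03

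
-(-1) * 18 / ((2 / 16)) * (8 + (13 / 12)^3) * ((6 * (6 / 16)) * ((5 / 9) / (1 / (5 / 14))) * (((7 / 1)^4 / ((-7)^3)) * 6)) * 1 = -400525 / 16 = -25032.81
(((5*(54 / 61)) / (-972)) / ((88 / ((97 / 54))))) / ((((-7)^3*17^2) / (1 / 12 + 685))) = 3987185 / 6206574616704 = 0.00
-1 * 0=0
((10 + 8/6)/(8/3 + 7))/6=17/87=0.20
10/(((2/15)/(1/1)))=75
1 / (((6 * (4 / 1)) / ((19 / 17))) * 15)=19 / 6120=0.00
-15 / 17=-0.88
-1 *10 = -10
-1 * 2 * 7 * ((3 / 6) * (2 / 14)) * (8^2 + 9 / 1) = -73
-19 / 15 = -1.27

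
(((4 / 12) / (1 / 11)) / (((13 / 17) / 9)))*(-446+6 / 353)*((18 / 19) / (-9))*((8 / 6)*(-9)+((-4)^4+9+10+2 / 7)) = 533385.87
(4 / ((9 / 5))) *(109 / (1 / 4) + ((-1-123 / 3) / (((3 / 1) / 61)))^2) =14595040 / 9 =1621671.11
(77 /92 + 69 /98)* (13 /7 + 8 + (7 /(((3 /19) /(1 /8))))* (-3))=-10.43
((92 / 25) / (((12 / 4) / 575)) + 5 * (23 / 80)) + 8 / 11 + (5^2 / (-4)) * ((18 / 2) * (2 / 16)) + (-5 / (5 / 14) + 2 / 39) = 3141507 / 4576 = 686.52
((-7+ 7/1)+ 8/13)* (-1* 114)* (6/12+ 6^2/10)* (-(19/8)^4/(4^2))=304560177/532480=571.97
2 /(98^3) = 1 /470596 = 0.00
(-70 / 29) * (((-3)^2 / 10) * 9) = -19.55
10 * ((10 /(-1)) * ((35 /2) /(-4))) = 875 /2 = 437.50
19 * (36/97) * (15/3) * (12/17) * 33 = 821.30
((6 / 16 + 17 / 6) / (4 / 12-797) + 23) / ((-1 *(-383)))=439683 / 7322960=0.06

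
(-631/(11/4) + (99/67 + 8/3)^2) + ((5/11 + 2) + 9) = -8113529/40401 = -200.82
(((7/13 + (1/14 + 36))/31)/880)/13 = 6663/64544480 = 0.00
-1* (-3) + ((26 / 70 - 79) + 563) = 17058 / 35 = 487.37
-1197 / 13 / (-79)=1197 / 1027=1.17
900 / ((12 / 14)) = 1050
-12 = -12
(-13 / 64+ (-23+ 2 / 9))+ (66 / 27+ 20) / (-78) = -522707 / 22464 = -23.27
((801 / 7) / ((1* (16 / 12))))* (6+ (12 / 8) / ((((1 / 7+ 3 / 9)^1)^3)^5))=491122630664498677707909 / 56000000000000000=8770046.98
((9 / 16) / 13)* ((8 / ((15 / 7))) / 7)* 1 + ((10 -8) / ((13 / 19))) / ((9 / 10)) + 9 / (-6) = 1036 / 585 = 1.77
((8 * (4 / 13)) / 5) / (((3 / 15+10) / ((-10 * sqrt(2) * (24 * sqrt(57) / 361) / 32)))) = -80 * sqrt(114) / 79781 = -0.01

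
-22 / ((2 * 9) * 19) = -11 / 171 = -0.06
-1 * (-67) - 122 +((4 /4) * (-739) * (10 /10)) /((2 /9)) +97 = -6567 /2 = -3283.50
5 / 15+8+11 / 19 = 508 / 57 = 8.91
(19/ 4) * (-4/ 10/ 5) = -19/ 50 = -0.38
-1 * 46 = -46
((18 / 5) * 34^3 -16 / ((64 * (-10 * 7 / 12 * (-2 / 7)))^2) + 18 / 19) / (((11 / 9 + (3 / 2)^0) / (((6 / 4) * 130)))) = 6039247758219 / 486400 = 12416216.61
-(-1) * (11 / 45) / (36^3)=11 / 2099520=0.00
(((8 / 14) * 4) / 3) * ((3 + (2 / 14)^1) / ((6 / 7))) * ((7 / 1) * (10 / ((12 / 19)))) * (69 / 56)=24035 / 63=381.51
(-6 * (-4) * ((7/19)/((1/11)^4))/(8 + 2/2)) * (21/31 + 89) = 2279310880/1767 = 1289932.59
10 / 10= 1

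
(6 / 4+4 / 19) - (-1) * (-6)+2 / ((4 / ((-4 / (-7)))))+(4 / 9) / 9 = -85201 / 21546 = -3.95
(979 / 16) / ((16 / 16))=979 / 16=61.19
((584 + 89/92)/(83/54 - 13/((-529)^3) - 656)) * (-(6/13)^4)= 0.04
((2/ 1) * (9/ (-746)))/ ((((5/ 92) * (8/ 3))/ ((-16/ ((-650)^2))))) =0.00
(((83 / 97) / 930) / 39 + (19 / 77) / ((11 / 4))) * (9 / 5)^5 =1754757433701 / 1034689906250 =1.70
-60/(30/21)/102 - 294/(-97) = 2.62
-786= -786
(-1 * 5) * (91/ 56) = -65/ 8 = -8.12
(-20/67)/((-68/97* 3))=0.14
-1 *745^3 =-413493625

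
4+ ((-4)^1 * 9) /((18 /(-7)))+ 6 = 24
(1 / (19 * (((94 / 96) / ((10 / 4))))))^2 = 14400 / 797449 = 0.02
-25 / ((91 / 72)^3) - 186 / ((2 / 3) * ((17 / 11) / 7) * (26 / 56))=-35027172108 / 12810707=-2734.21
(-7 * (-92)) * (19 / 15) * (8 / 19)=5152 / 15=343.47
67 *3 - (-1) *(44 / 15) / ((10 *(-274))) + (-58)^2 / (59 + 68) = 296853628 / 1304925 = 227.49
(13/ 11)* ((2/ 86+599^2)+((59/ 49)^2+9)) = 481582047882/ 1135673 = 424049.92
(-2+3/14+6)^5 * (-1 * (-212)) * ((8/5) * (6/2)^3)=1023056671869/84035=12174173.52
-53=-53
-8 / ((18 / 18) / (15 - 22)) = 56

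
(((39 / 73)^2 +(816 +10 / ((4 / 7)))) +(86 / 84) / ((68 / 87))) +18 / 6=4251831747 / 5073208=838.10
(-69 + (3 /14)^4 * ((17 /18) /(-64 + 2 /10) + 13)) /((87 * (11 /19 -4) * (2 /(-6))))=-32119083957 /46200234080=-0.70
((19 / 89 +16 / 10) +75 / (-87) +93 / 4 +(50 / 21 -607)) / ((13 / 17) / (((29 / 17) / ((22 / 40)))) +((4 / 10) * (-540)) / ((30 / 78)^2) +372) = 3145921615 / 5896599681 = 0.53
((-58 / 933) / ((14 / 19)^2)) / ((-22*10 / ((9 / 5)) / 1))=31407 / 33525800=0.00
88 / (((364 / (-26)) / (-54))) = 2376 / 7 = 339.43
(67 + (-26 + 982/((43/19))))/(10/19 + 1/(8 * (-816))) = 2532857472/2806223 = 902.59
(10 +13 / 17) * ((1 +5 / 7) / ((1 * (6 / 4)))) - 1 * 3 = 1107 / 119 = 9.30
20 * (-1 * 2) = -40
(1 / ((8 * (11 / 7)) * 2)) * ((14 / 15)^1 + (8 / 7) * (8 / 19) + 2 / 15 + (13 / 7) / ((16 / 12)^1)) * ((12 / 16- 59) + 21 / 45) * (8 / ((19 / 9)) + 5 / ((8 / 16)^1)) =-10658171659 / 114364800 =-93.19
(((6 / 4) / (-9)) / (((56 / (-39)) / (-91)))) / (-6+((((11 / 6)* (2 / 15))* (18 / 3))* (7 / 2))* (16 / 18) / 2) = 22815 / 8032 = 2.84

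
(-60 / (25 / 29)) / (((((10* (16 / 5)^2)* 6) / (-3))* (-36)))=-29 / 3072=-0.01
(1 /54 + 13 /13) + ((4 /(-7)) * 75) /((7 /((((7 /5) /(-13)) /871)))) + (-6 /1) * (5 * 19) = -2435290985 /4280094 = -568.98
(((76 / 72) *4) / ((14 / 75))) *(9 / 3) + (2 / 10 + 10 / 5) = 2452 / 35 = 70.06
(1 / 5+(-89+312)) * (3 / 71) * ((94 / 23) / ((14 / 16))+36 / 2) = 2444040 / 11431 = 213.81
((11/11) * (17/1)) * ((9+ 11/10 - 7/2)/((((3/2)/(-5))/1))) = -374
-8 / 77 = -0.10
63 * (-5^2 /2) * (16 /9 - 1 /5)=-2485 /2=-1242.50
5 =5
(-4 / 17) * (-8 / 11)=32 / 187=0.17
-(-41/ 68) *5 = 205/ 68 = 3.01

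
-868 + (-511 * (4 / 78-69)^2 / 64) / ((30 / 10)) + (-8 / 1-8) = -3953054719 / 292032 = -13536.38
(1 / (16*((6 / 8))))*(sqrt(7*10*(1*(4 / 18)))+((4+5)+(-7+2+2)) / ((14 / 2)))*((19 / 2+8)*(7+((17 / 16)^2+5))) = 16805 / 1024+117635*sqrt(35) / 9216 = 91.93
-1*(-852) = 852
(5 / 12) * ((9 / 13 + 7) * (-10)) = -1250 / 39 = -32.05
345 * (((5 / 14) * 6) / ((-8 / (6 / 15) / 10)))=-5175 / 14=-369.64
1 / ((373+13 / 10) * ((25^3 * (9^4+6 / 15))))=2 / 76747875625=0.00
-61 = -61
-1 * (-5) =5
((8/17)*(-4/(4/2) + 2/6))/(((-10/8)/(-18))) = -192/17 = -11.29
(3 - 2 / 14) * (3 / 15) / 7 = 4 / 49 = 0.08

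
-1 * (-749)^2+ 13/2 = -1121989/2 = -560994.50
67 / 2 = 33.50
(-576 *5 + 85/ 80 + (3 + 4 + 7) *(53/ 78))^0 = 1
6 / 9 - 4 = -10 / 3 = -3.33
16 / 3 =5.33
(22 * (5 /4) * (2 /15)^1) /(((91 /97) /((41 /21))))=43747 /5733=7.63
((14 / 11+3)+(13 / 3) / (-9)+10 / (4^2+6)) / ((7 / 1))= 1261 / 2079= 0.61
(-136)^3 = -2515456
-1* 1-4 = -5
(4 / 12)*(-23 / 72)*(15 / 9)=-115 / 648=-0.18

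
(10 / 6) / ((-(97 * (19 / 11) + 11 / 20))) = -1100 / 110943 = -0.01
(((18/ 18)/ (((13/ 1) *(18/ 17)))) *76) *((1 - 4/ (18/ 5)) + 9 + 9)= 104006/ 1053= 98.77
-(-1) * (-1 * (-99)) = 99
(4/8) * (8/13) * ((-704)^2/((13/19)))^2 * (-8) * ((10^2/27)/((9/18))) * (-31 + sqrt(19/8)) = 17592983941965414400/59319- 141878902757785600 * sqrt(38)/59319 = 281838595510366.78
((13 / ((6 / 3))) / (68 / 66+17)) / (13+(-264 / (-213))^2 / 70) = 2162589 / 78115918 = 0.03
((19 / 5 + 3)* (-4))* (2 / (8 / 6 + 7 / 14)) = -1632 / 55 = -29.67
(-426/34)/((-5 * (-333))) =-71/9435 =-0.01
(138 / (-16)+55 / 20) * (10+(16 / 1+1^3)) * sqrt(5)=-354.70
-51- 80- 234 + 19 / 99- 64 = -42452 / 99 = -428.81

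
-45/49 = -0.92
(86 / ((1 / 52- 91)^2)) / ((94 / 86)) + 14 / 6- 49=-49081979068 / 1051970967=-46.66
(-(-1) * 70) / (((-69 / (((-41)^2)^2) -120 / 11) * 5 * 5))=-435167194 / 1695460395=-0.26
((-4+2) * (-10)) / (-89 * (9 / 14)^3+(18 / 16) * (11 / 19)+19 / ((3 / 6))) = 1.33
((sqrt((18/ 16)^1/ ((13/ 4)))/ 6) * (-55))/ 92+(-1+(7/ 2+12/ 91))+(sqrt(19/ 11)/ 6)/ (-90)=-55 * sqrt(26)/ 4784 -sqrt(209)/ 5940+479/ 182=2.57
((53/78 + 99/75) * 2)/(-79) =-3899/77025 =-0.05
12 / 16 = 3 / 4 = 0.75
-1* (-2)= 2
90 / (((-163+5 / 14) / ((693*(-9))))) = 79380 / 23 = 3451.30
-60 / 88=-15 / 22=-0.68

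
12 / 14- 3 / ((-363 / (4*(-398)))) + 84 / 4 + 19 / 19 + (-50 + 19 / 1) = -18041 / 847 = -21.30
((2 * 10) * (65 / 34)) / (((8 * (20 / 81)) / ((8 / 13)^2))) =1620 / 221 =7.33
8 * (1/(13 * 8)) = 1/13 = 0.08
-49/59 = -0.83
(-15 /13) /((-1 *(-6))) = -5 /26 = -0.19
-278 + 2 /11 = -3056 /11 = -277.82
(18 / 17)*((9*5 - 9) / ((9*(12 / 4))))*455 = 10920 / 17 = 642.35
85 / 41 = 2.07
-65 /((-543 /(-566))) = -36790 /543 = -67.75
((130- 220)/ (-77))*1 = 90/ 77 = 1.17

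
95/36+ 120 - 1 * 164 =-1489/36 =-41.36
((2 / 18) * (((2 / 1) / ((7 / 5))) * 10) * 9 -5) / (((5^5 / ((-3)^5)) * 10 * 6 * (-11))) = 1053 / 962500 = 0.00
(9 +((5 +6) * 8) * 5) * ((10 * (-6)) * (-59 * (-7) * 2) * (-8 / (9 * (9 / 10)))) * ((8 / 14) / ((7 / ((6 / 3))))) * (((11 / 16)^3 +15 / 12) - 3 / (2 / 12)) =-6365125025 / 108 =-58936342.82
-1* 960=-960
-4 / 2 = -2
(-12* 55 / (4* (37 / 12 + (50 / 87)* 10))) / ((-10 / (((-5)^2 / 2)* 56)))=574200 / 439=1307.97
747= 747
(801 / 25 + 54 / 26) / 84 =132 / 325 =0.41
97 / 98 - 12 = -1079 / 98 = -11.01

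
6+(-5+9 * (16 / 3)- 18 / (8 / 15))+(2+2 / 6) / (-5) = 887 / 60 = 14.78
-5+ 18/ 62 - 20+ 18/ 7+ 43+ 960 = 212847/ 217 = 980.86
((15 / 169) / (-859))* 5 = -75 / 145171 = -0.00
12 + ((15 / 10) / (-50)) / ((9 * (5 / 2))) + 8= 20.00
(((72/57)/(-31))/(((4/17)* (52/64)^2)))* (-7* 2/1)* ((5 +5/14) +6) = 4151808/99541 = 41.71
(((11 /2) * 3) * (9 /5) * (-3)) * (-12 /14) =2673 /35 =76.37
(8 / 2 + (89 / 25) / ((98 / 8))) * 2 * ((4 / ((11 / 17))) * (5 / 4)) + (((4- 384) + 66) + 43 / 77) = -666021 / 2695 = -247.13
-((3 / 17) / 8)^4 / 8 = -81 / 2736816128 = -0.00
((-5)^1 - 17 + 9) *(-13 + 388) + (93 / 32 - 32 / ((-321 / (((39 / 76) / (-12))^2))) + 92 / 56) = -4870.45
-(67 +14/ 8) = -68.75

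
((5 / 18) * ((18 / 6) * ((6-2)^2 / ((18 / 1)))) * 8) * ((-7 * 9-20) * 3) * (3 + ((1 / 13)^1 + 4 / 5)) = -74368 / 13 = -5720.62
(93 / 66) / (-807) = -0.00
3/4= 0.75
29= 29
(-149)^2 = 22201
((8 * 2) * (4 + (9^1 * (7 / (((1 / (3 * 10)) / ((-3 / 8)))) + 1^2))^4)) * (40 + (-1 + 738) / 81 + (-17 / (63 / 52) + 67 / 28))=744942832304986025 / 5184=143700392034140.82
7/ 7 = 1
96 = 96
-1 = -1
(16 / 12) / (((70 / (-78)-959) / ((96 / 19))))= -1248 / 177821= -0.01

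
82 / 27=3.04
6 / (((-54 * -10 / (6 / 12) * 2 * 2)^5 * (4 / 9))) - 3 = -334353766809599999 / 111451255603200000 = -3.00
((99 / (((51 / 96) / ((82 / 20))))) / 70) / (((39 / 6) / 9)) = 584496 / 38675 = 15.11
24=24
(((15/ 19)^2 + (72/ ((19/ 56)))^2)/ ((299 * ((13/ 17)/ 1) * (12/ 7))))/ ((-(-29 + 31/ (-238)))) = 25579878121/ 6485622754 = 3.94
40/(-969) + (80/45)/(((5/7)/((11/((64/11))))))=4.66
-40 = -40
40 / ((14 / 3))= 60 / 7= 8.57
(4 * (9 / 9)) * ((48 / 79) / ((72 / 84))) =224 / 79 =2.84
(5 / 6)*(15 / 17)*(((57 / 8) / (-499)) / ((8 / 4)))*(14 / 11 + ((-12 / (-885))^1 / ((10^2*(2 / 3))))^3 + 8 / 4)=-6584964187516929 / 383290612540000000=-0.02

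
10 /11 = 0.91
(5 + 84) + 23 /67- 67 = 1497 /67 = 22.34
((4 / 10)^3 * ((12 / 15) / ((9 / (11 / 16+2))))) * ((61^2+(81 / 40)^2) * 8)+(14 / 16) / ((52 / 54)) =13353498121 / 29250000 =456.53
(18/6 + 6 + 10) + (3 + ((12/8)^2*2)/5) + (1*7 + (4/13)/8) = 1946/65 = 29.94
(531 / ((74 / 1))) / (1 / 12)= 3186 / 37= 86.11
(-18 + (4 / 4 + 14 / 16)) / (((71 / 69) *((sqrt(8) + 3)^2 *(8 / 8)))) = -0.46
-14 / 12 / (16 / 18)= -21 / 16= -1.31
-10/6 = -1.67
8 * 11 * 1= 88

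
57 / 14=4.07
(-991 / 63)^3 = -3892.24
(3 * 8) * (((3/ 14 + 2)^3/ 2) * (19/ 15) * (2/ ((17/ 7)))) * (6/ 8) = 1698087/ 16660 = 101.93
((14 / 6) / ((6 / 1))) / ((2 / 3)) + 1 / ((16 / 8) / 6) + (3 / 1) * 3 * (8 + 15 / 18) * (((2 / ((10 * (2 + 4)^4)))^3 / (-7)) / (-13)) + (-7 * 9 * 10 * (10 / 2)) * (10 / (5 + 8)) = -39939224387327947 / 16507266048000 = -2419.49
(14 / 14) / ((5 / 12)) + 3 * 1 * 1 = 27 / 5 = 5.40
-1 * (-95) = 95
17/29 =0.59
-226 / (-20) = 113 / 10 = 11.30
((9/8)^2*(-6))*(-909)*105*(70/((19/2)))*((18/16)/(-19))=-7305837525/23104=-316215.27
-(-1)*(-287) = -287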